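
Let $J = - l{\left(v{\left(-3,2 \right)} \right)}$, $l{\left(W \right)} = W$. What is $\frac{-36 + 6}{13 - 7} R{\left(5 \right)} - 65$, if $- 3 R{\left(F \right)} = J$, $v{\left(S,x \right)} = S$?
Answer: $-60$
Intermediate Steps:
$J = 3$ ($J = \left(-1\right) \left(-3\right) = 3$)
$R{\left(F \right)} = -1$ ($R{\left(F \right)} = \left(- \frac{1}{3}\right) 3 = -1$)
$\frac{-36 + 6}{13 - 7} R{\left(5 \right)} - 65 = \frac{-36 + 6}{13 - 7} \left(-1\right) - 65 = - \frac{30}{6} \left(-1\right) - 65 = \left(-30\right) \frac{1}{6} \left(-1\right) - 65 = \left(-5\right) \left(-1\right) - 65 = 5 - 65 = -60$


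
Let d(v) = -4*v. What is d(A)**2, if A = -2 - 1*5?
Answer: 784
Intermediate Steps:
A = -7 (A = -2 - 5 = -7)
d(A)**2 = (-4*(-7))**2 = 28**2 = 784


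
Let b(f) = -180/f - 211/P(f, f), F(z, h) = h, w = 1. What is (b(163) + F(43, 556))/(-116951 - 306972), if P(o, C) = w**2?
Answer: -56055/69099449 ≈ -0.00081122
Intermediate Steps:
P(o, C) = 1 (P(o, C) = 1**2 = 1)
b(f) = -211 - 180/f (b(f) = -180/f - 211/1 = -180/f - 211*1 = -180/f - 211 = -211 - 180/f)
(b(163) + F(43, 556))/(-116951 - 306972) = ((-211 - 180/163) + 556)/(-116951 - 306972) = ((-211 - 180*1/163) + 556)/(-423923) = ((-211 - 180/163) + 556)*(-1/423923) = (-34573/163 + 556)*(-1/423923) = (56055/163)*(-1/423923) = -56055/69099449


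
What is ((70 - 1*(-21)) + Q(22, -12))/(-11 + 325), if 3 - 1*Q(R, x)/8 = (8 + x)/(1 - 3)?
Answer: 99/314 ≈ 0.31529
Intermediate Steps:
Q(R, x) = 56 + 4*x (Q(R, x) = 24 - 8*(8 + x)/(1 - 3) = 24 - 8*(8 + x)/(-2) = 24 - 8*(8 + x)*(-1)/2 = 24 - 8*(-4 - x/2) = 24 + (32 + 4*x) = 56 + 4*x)
((70 - 1*(-21)) + Q(22, -12))/(-11 + 325) = ((70 - 1*(-21)) + (56 + 4*(-12)))/(-11 + 325) = ((70 + 21) + (56 - 48))/314 = (91 + 8)*(1/314) = 99*(1/314) = 99/314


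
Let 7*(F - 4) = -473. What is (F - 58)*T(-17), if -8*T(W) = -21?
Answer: -2553/8 ≈ -319.13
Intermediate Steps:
F = -445/7 (F = 4 + (⅐)*(-473) = 4 - 473/7 = -445/7 ≈ -63.571)
T(W) = 21/8 (T(W) = -⅛*(-21) = 21/8)
(F - 58)*T(-17) = (-445/7 - 58)*(21/8) = -851/7*21/8 = -2553/8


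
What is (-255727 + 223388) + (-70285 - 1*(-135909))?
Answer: 33285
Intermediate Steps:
(-255727 + 223388) + (-70285 - 1*(-135909)) = -32339 + (-70285 + 135909) = -32339 + 65624 = 33285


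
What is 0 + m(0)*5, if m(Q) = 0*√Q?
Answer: 0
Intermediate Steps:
m(Q) = 0
0 + m(0)*5 = 0 + 0*5 = 0 + 0 = 0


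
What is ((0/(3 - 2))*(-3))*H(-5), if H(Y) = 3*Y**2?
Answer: 0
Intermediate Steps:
((0/(3 - 2))*(-3))*H(-5) = ((0/(3 - 2))*(-3))*(3*(-5)**2) = ((0/1)*(-3))*(3*25) = ((1*0)*(-3))*75 = (0*(-3))*75 = 0*75 = 0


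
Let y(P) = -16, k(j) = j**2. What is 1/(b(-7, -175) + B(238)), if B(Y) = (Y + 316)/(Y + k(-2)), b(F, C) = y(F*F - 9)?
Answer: -121/1659 ≈ -0.072935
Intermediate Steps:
b(F, C) = -16
B(Y) = (316 + Y)/(4 + Y) (B(Y) = (Y + 316)/(Y + (-2)**2) = (316 + Y)/(Y + 4) = (316 + Y)/(4 + Y))
1/(b(-7, -175) + B(238)) = 1/(-16 + (316 + 238)/(4 + 238)) = 1/(-16 + 554/242) = 1/(-16 + (1/242)*554) = 1/(-16 + 277/121) = 1/(-1659/121) = -121/1659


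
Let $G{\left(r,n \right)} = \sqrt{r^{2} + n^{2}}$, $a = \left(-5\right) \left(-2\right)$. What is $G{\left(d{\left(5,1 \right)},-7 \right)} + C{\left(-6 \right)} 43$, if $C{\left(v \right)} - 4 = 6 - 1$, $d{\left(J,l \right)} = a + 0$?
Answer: $387 + \sqrt{149} \approx 399.21$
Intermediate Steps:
$a = 10$
$d{\left(J,l \right)} = 10$ ($d{\left(J,l \right)} = 10 + 0 = 10$)
$C{\left(v \right)} = 9$ ($C{\left(v \right)} = 4 + \left(6 - 1\right) = 4 + 5 = 9$)
$G{\left(r,n \right)} = \sqrt{n^{2} + r^{2}}$
$G{\left(d{\left(5,1 \right)},-7 \right)} + C{\left(-6 \right)} 43 = \sqrt{\left(-7\right)^{2} + 10^{2}} + 9 \cdot 43 = \sqrt{49 + 100} + 387 = \sqrt{149} + 387 = 387 + \sqrt{149}$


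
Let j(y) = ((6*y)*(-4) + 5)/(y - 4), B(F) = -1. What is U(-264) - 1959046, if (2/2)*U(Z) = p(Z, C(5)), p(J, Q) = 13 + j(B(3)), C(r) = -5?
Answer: -9795194/5 ≈ -1.9590e+6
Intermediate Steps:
j(y) = (5 - 24*y)/(-4 + y) (j(y) = (-24*y + 5)/(-4 + y) = (5 - 24*y)/(-4 + y))
p(J, Q) = 36/5 (p(J, Q) = 13 + (5 - 24*(-1))/(-4 - 1) = 13 + (5 + 24)/(-5) = 13 - ⅕*29 = 13 - 29/5 = 36/5)
U(Z) = 36/5
U(-264) - 1959046 = 36/5 - 1959046 = -9795194/5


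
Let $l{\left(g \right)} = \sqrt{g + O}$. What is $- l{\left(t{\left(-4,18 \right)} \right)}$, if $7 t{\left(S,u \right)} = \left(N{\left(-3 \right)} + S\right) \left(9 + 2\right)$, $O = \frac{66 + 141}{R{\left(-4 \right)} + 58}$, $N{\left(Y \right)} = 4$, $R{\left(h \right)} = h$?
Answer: $- \frac{\sqrt{138}}{6} \approx -1.9579$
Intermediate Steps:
$O = \frac{23}{6}$ ($O = \frac{66 + 141}{-4 + 58} = \frac{207}{54} = 207 \cdot \frac{1}{54} = \frac{23}{6} \approx 3.8333$)
$t{\left(S,u \right)} = \frac{44}{7} + \frac{11 S}{7}$ ($t{\left(S,u \right)} = \frac{\left(4 + S\right) \left(9 + 2\right)}{7} = \frac{\left(4 + S\right) 11}{7} = \frac{44 + 11 S}{7} = \frac{44}{7} + \frac{11 S}{7}$)
$l{\left(g \right)} = \sqrt{\frac{23}{6} + g}$ ($l{\left(g \right)} = \sqrt{g + \frac{23}{6}} = \sqrt{\frac{23}{6} + g}$)
$- l{\left(t{\left(-4,18 \right)} \right)} = - \frac{\sqrt{138 + 36 \left(\frac{44}{7} + \frac{11}{7} \left(-4\right)\right)}}{6} = - \frac{\sqrt{138 + 36 \left(\frac{44}{7} - \frac{44}{7}\right)}}{6} = - \frac{\sqrt{138 + 36 \cdot 0}}{6} = - \frac{\sqrt{138 + 0}}{6} = - \frac{\sqrt{138}}{6}$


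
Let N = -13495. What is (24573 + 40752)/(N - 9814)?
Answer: -5025/1793 ≈ -2.8026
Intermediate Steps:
(24573 + 40752)/(N - 9814) = (24573 + 40752)/(-13495 - 9814) = 65325/(-23309) = 65325*(-1/23309) = -5025/1793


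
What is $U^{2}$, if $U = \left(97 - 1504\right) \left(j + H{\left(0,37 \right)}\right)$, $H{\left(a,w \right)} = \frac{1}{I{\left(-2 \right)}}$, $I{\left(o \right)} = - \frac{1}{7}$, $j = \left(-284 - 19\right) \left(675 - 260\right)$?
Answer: $31305309136428096$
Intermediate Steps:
$j = -125745$ ($j = \left(-303\right) 415 = -125745$)
$I{\left(o \right)} = - \frac{1}{7}$ ($I{\left(o \right)} = \left(-1\right) \frac{1}{7} = - \frac{1}{7}$)
$H{\left(a,w \right)} = -7$ ($H{\left(a,w \right)} = \frac{1}{- \frac{1}{7}} = -7$)
$U = 176933064$ ($U = \left(97 - 1504\right) \left(-125745 - 7\right) = \left(-1407\right) \left(-125752\right) = 176933064$)
$U^{2} = 176933064^{2} = 31305309136428096$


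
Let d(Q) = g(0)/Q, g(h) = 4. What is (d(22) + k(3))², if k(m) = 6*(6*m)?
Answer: 1416100/121 ≈ 11703.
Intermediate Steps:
d(Q) = 4/Q
k(m) = 36*m
(d(22) + k(3))² = (4/22 + 36*3)² = (4*(1/22) + 108)² = (2/11 + 108)² = (1190/11)² = 1416100/121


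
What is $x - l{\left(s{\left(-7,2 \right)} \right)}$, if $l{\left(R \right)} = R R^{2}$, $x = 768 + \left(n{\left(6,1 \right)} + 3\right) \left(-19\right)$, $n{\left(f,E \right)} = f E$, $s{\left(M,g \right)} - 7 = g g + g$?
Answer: $-1600$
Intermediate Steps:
$s{\left(M,g \right)} = 7 + g + g^{2}$ ($s{\left(M,g \right)} = 7 + \left(g g + g\right) = 7 + \left(g^{2} + g\right) = 7 + \left(g + g^{2}\right) = 7 + g + g^{2}$)
$n{\left(f,E \right)} = E f$
$x = 597$ ($x = 768 + \left(1 \cdot 6 + 3\right) \left(-19\right) = 768 + \left(6 + 3\right) \left(-19\right) = 768 + 9 \left(-19\right) = 768 - 171 = 597$)
$l{\left(R \right)} = R^{3}$
$x - l{\left(s{\left(-7,2 \right)} \right)} = 597 - \left(7 + 2 + 2^{2}\right)^{3} = 597 - \left(7 + 2 + 4\right)^{3} = 597 - 13^{3} = 597 - 2197 = -1600$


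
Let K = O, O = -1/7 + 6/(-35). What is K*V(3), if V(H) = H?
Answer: -33/35 ≈ -0.94286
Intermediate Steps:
O = -11/35 (O = -1*1/7 + 6*(-1/35) = -1/7 - 6/35 = -11/35 ≈ -0.31429)
K = -11/35 ≈ -0.31429
K*V(3) = -11/35*3 = -33/35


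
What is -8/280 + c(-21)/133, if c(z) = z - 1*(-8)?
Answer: -12/95 ≈ -0.12632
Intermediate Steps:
c(z) = 8 + z (c(z) = z + 8 = 8 + z)
-8/280 + c(-21)/133 = -8/280 + (8 - 21)/133 = -8*1/280 - 13*1/133 = -1/35 - 13/133 = -12/95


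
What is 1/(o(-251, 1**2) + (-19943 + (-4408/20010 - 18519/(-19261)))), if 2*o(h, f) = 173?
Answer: -13290090/263884821647 ≈ -5.0363e-5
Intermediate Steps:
o(h, f) = 173/2 (o(h, f) = (1/2)*173 = 173/2)
1/(o(-251, 1**2) + (-19943 + (-4408/20010 - 18519/(-19261)))) = 1/(173/2 + (-19943 + (-4408/20010 - 18519/(-19261)))) = 1/(173/2 + (-19943 + (-4408*1/20010 - 18519*(-1/19261)))) = 1/(173/2 + (-19943 + (-76/345 + 18519/19261))) = 1/(173/2 + (-19943 + 4925219/6645045)) = 1/(173/2 - 132517207216/6645045) = 1/(-263884821647/13290090) = -13290090/263884821647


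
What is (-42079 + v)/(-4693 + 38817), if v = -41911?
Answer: -41995/17062 ≈ -2.4613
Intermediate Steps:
(-42079 + v)/(-4693 + 38817) = (-42079 - 41911)/(-4693 + 38817) = -83990/34124 = -83990*1/34124 = -41995/17062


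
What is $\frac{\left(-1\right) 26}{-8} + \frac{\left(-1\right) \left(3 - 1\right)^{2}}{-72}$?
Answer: $\frac{119}{36} \approx 3.3056$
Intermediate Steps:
$\frac{\left(-1\right) 26}{-8} + \frac{\left(-1\right) \left(3 - 1\right)^{2}}{-72} = \left(-26\right) \left(- \frac{1}{8}\right) + - 2^{2} \left(- \frac{1}{72}\right) = \frac{13}{4} + \left(-1\right) 4 \left(- \frac{1}{72}\right) = \frac{13}{4} - - \frac{1}{18} = \frac{13}{4} + \frac{1}{18} = \frac{119}{36}$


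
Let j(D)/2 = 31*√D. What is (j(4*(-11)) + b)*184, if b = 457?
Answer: 84088 + 22816*I*√11 ≈ 84088.0 + 75672.0*I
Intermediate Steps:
j(D) = 62*√D (j(D) = 2*(31*√D) = 62*√D)
(j(4*(-11)) + b)*184 = (62*√(4*(-11)) + 457)*184 = (62*√(-44) + 457)*184 = (62*(2*I*√11) + 457)*184 = (124*I*√11 + 457)*184 = (457 + 124*I*√11)*184 = 84088 + 22816*I*√11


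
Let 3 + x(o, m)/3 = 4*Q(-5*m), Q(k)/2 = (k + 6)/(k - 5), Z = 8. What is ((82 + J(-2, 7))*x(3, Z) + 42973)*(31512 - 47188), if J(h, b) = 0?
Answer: -10280775404/15 ≈ -6.8538e+8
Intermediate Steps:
Q(k) = 2*(6 + k)/(-5 + k) (Q(k) = 2*((k + 6)/(k - 5)) = 2*((6 + k)/(-5 + k)) = 2*(6 + k)/(-5 + k))
x(o, m) = -9 + 24*(6 - 5*m)/(-5 - 5*m) (x(o, m) = -9 + 3*(4*(2*(6 - 5*m)/(-5 - 5*m))) = -9 + 3*(8*(6 - 5*m)/(-5 - 5*m)) = -9 + 24*(6 - 5*m)/(-5 - 5*m))
((82 + J(-2, 7))*x(3, Z) + 42973)*(31512 - 47188) = ((82 + 0)*(3*(-63 + 25*8)/(5*(1 + 8))) + 42973)*(31512 - 47188) = (82*((3/5)*(-63 + 200)/9) + 42973)*(-15676) = (82*((3/5)*(1/9)*137) + 42973)*(-15676) = (82*(137/15) + 42973)*(-15676) = (11234/15 + 42973)*(-15676) = (655829/15)*(-15676) = -10280775404/15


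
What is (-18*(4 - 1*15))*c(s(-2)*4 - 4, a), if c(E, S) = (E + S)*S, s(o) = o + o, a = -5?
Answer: 24750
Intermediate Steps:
s(o) = 2*o
c(E, S) = S*(E + S)
(-18*(4 - 1*15))*c(s(-2)*4 - 4, a) = (-18*(4 - 1*15))*(-5*(((2*(-2))*4 - 4) - 5)) = (-18*(4 - 15))*(-5*((-4*4 - 4) - 5)) = (-18*(-11))*(-5*((-16 - 4) - 5)) = 198*(-5*(-20 - 5)) = 198*(-5*(-25)) = 198*125 = 24750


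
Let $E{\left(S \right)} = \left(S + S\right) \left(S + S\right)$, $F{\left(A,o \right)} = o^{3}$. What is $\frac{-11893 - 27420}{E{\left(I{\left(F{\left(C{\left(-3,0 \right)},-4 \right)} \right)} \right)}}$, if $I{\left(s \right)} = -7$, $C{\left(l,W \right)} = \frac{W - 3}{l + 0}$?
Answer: $- \frac{39313}{196} \approx -200.58$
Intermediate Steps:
$C{\left(l,W \right)} = \frac{-3 + W}{l}$
$E{\left(S \right)} = 4 S^{2}$ ($E{\left(S \right)} = 2 S 2 S = 4 S^{2}$)
$\frac{-11893 - 27420}{E{\left(I{\left(F{\left(C{\left(-3,0 \right)},-4 \right)} \right)} \right)}} = \frac{-11893 - 27420}{4 \left(-7\right)^{2}} = - \frac{39313}{4 \cdot 49} = - \frac{39313}{196}$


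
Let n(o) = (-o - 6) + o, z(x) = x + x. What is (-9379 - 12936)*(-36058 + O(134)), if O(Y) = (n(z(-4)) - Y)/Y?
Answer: 53912058140/67 ≈ 8.0466e+8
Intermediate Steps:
z(x) = 2*x
n(o) = -6 (n(o) = (-6 - o) + o = -6)
O(Y) = (-6 - Y)/Y
(-9379 - 12936)*(-36058 + O(134)) = (-9379 - 12936)*(-36058 + (-6 - 1*134)/134) = -22315*(-36058 + (-6 - 134)/134) = -22315*(-36058 + (1/134)*(-140)) = -22315*(-36058 - 70/67) = -22315*(-2415956/67) = 53912058140/67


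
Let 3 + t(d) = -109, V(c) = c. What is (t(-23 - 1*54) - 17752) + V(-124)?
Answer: -17988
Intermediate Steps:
t(d) = -112 (t(d) = -3 - 109 = -112)
(t(-23 - 1*54) - 17752) + V(-124) = (-112 - 17752) - 124 = -17864 - 124 = -17988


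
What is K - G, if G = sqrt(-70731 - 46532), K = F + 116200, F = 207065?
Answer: 323265 - I*sqrt(117263) ≈ 3.2327e+5 - 342.44*I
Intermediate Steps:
K = 323265 (K = 207065 + 116200 = 323265)
G = I*sqrt(117263) (G = sqrt(-117263) = I*sqrt(117263) ≈ 342.44*I)
K - G = 323265 - I*sqrt(117263)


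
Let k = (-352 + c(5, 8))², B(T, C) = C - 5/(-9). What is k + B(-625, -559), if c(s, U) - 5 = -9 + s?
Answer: 1103783/9 ≈ 1.2264e+5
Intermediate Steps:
c(s, U) = -4 + s (c(s, U) = 5 + (-9 + s) = -4 + s)
B(T, C) = 5/9 + C (B(T, C) = C - ⅑*(-5) = C + 5/9 = 5/9 + C)
k = 123201 (k = (-352 + (-4 + 5))² = (-352 + 1)² = (-351)² = 123201)
k + B(-625, -559) = 123201 + (5/9 - 559) = 123201 - 5026/9 = 1103783/9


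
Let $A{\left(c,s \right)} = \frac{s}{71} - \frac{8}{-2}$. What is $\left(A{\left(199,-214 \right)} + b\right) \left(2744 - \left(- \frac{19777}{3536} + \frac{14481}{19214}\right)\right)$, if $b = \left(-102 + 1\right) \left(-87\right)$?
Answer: $\frac{4481813274544361}{185530384} \approx 2.4157 \cdot 10^{7}$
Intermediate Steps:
$A{\left(c,s \right)} = 4 + \frac{s}{71}$ ($A{\left(c,s \right)} = s \frac{1}{71} - -4 = \frac{s}{71} + 4 = 4 + \frac{s}{71}$)
$b = 8787$ ($b = \left(-101\right) \left(-87\right) = 8787$)
$\left(A{\left(199,-214 \right)} + b\right) \left(2744 - \left(- \frac{19777}{3536} + \frac{14481}{19214}\right)\right) = \left(\left(4 + \frac{1}{71} \left(-214\right)\right) + 8787\right) \left(2744 - \left(- \frac{19777}{3536} + \frac{14481}{19214}\right)\right) = \left(\left(4 - \frac{214}{71}\right) + 8787\right) \left(2744 - - \frac{12645787}{2613104}\right) = \left(\frac{70}{71} + 8787\right) \left(2744 + \left(- \frac{14481}{19214} + \frac{19777}{3536}\right)\right) = \frac{623947 \left(2744 + \frac{12645787}{2613104}\right)}{71} = \frac{623947}{71} \cdot \frac{7183003163}{2613104} = \frac{4481813274544361}{185530384}$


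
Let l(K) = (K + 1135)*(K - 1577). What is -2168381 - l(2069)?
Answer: -3744749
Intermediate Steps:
l(K) = (-1577 + K)*(1135 + K) (l(K) = (1135 + K)*(-1577 + K) = (-1577 + K)*(1135 + K))
-2168381 - l(2069) = -2168381 - (-1789895 + 2069**2 - 442*2069) = -2168381 - (-1789895 + 4280761 - 914498) = -2168381 - 1*1576368 = -2168381 - 1576368 = -3744749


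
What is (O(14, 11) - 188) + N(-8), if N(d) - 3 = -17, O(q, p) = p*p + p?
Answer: -70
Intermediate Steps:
O(q, p) = p + p**2 (O(q, p) = p**2 + p = p + p**2)
N(d) = -14 (N(d) = 3 - 17 = -14)
(O(14, 11) - 188) + N(-8) = (11*(1 + 11) - 188) - 14 = (11*12 - 188) - 14 = (132 - 188) - 14 = -56 - 14 = -70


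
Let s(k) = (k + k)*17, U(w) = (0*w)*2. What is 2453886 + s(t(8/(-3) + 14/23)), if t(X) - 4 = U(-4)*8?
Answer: 2454022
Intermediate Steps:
U(w) = 0 (U(w) = 0*2 = 0)
t(X) = 4 (t(X) = 4 + 0*8 = 4 + 0 = 4)
s(k) = 34*k (s(k) = (2*k)*17 = 34*k)
2453886 + s(t(8/(-3) + 14/23)) = 2453886 + 34*4 = 2453886 + 136 = 2454022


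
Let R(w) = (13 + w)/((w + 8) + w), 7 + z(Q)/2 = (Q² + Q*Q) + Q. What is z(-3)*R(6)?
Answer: 76/5 ≈ 15.200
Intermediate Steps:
z(Q) = -14 + 2*Q + 4*Q² (z(Q) = -14 + 2*((Q² + Q*Q) + Q) = -14 + 2*((Q² + Q²) + Q) = -14 + 2*(2*Q² + Q) = -14 + 2*(Q + 2*Q²) = -14 + (2*Q + 4*Q²) = -14 + 2*Q + 4*Q²)
R(w) = (13 + w)/(8 + 2*w) (R(w) = (13 + w)/((8 + w) + w) = (13 + w)/(8 + 2*w))
z(-3)*R(6) = (-14 + 2*(-3) + 4*(-3)²)*((13 + 6)/(2*(4 + 6))) = (-14 - 6 + 4*9)*((½)*19/10) = (-14 - 6 + 36)*((½)*(⅒)*19) = 16*(19/20) = 76/5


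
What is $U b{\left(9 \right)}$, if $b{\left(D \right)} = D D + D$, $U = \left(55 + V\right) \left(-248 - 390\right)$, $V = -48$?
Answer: $-401940$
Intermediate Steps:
$U = -4466$ ($U = \left(55 - 48\right) \left(-248 - 390\right) = 7 \left(-638\right) = -4466$)
$b{\left(D \right)} = D + D^{2}$ ($b{\left(D \right)} = D^{2} + D = D + D^{2}$)
$U b{\left(9 \right)} = - 4466 \cdot 9 \left(1 + 9\right) = - 4466 \cdot 9 \cdot 10 = \left(-4466\right) 90 = -401940$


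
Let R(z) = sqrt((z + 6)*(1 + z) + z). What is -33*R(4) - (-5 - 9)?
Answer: 14 - 99*sqrt(6) ≈ -228.50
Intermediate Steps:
R(z) = sqrt(z + (1 + z)*(6 + z)) (R(z) = sqrt((6 + z)*(1 + z) + z) = sqrt((1 + z)*(6 + z) + z) = sqrt(z + (1 + z)*(6 + z)))
-33*R(4) - (-5 - 9) = -33*sqrt(6 + 4**2 + 8*4) - (-5 - 9) = -33*sqrt(6 + 16 + 32) - 1*(-14) = -99*sqrt(6) + 14 = 14 - 99*sqrt(6)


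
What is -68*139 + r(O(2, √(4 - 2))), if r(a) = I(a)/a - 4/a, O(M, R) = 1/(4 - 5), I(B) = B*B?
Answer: -9449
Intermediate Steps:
I(B) = B²
O(M, R) = -1 (O(M, R) = 1/(-1) = -1)
r(a) = a - 4/a (r(a) = a²/a - 4/a = a - 4/a)
-68*139 + r(O(2, √(4 - 2))) = -68*139 + (-1 - 4/(-1)) = -9452 + (-1 - 4*(-1)) = -9452 + (-1 + 4) = -9452 + 3 = -9449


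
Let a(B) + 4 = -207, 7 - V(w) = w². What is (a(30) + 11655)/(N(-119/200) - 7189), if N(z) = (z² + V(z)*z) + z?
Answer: -91552000000/57545562641 ≈ -1.5909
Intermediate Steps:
V(w) = 7 - w²
a(B) = -211 (a(B) = -4 - 207 = -211)
N(z) = z + z² + z*(7 - z²) (N(z) = (z² + (7 - z²)*z) + z = (z² + z*(7 - z²)) + z = z + z² + z*(7 - z²))
(a(30) + 11655)/(N(-119/200) - 7189) = (-211 + 11655)/((-119/200)*(8 - 119/200 - (-119/200)²) - 7189) = 11444/((-119*1/200)*(8 - 119*1/200 - (-119*1/200)²) - 7189) = 11444/(-119*(8 - 119/200 - (-119/200)²)/200 - 7189) = 11444/(-119*(8 - 119/200 - 1*14161/40000)/200 - 7189) = 11444/(-119*(8 - 119/200 - 14161/40000)/200 - 7189) = 11444/(-119/200*282039/40000 - 7189) = 11444/(-33562641/8000000 - 7189) = 11444/(-57545562641/8000000) = 11444*(-8000000/57545562641) = -91552000000/57545562641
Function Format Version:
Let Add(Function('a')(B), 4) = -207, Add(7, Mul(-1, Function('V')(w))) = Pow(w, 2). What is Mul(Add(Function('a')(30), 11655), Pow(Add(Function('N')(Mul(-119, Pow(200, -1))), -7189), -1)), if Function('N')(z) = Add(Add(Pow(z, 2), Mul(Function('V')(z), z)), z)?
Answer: Rational(-91552000000, 57545562641) ≈ -1.5909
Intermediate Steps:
Function('V')(w) = Add(7, Mul(-1, Pow(w, 2)))
Function('a')(B) = -211 (Function('a')(B) = Add(-4, -207) = -211)
Function('N')(z) = Add(z, Pow(z, 2), Mul(z, Add(7, Mul(-1, Pow(z, 2))))) (Function('N')(z) = Add(Add(Pow(z, 2), Mul(Add(7, Mul(-1, Pow(z, 2))), z)), z) = Add(Add(Pow(z, 2), Mul(z, Add(7, Mul(-1, Pow(z, 2))))), z) = Add(z, Pow(z, 2), Mul(z, Add(7, Mul(-1, Pow(z, 2))))))
Mul(Add(Function('a')(30), 11655), Pow(Add(Function('N')(Mul(-119, Pow(200, -1))), -7189), -1)) = Mul(Add(-211, 11655), Pow(Add(Mul(Mul(-119, Pow(200, -1)), Add(8, Mul(-119, Pow(200, -1)), Mul(-1, Pow(Mul(-119, Pow(200, -1)), 2)))), -7189), -1)) = Mul(11444, Pow(Add(Mul(Mul(-119, Rational(1, 200)), Add(8, Mul(-119, Rational(1, 200)), Mul(-1, Pow(Mul(-119, Rational(1, 200)), 2)))), -7189), -1)) = Mul(11444, Pow(Add(Mul(Rational(-119, 200), Add(8, Rational(-119, 200), Mul(-1, Pow(Rational(-119, 200), 2)))), -7189), -1)) = Mul(11444, Pow(Add(Mul(Rational(-119, 200), Add(8, Rational(-119, 200), Mul(-1, Rational(14161, 40000)))), -7189), -1)) = Mul(11444, Pow(Add(Mul(Rational(-119, 200), Add(8, Rational(-119, 200), Rational(-14161, 40000))), -7189), -1)) = Mul(11444, Pow(Add(Mul(Rational(-119, 200), Rational(282039, 40000)), -7189), -1)) = Mul(11444, Pow(Add(Rational(-33562641, 8000000), -7189), -1)) = Mul(11444, Pow(Rational(-57545562641, 8000000), -1)) = Mul(11444, Rational(-8000000, 57545562641)) = Rational(-91552000000, 57545562641)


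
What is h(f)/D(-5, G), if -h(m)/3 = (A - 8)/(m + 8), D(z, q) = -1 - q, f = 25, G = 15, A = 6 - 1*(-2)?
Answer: 0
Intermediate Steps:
A = 8 (A = 6 + 2 = 8)
h(m) = 0 (h(m) = -3*(8 - 8)/(m + 8) = -0/(8 + m) = -3*0 = 0)
h(f)/D(-5, G) = 0/(-1 - 1*15) = 0/(-1 - 15) = 0/(-16) = 0*(-1/16) = 0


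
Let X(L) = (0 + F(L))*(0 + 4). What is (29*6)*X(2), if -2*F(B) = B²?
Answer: -1392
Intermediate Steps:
F(B) = -B²/2
X(L) = -2*L² (X(L) = (0 - L²/2)*(0 + 4) = -L²/2*4 = -2*L²)
(29*6)*X(2) = (29*6)*(-2*2²) = 174*(-2*4) = 174*(-8) = -1392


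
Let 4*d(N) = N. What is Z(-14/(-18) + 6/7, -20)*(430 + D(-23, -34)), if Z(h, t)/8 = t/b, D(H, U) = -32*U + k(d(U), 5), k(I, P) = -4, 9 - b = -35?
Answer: -60560/11 ≈ -5505.5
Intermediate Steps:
b = 44 (b = 9 - 1*(-35) = 9 + 35 = 44)
d(N) = N/4
D(H, U) = -4 - 32*U (D(H, U) = -32*U - 4 = -4 - 32*U)
Z(h, t) = 2*t/11 (Z(h, t) = 8*(t/44) = 2*t/11)
Z(-14/(-18) + 6/7, -20)*(430 + D(-23, -34)) = ((2/11)*(-20))*(430 + (-4 - 32*(-34))) = -40*(430 + (-4 + 1088))/11 = -40*(430 + 1084)/11 = -40/11*1514 = -60560/11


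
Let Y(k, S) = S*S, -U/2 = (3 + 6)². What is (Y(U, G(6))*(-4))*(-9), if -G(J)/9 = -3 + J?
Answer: 26244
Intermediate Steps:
U = -162 (U = -2*(3 + 6)² = -2*9² = -2*81 = -162)
G(J) = 27 - 9*J (G(J) = -9*(-3 + J) = 27 - 9*J)
Y(k, S) = S²
(Y(U, G(6))*(-4))*(-9) = ((27 - 9*6)²*(-4))*(-9) = ((27 - 54)²*(-4))*(-9) = ((-27)²*(-4))*(-9) = (729*(-4))*(-9) = -2916*(-9) = 26244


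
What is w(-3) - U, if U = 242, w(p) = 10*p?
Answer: -272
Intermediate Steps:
w(-3) - U = 10*(-3) - 1*242 = -30 - 242 = -272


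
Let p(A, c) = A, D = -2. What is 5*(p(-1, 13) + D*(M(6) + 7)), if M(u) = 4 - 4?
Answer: -75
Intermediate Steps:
M(u) = 0
5*(p(-1, 13) + D*(M(6) + 7)) = 5*(-1 - 2*(0 + 7)) = 5*(-1 - 2*7) = 5*(-1 - 14) = 5*(-15) = -75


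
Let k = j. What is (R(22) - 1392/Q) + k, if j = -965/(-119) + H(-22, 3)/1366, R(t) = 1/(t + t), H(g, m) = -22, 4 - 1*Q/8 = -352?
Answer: 2427559451/318280732 ≈ 7.6271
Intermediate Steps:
Q = 2848 (Q = 32 - 8*(-352) = 32 + 2816 = 2848)
R(t) = 1/(2*t)
j = 657786/81277 (j = -965/(-119) - 22/1366 = -965*(-1/119) - 22*1/1366 = 965/119 - 11/683 = 657786/81277 ≈ 8.0931)
k = 657786/81277 ≈ 8.0931
(R(22) - 1392/Q) + k = ((½)/22 - 1392/2848) + 657786/81277 = ((½)*(1/22) - 1392*1/2848) + 657786/81277 = (1/44 - 87/178) + 657786/81277 = -1825/3916 + 657786/81277 = 2427559451/318280732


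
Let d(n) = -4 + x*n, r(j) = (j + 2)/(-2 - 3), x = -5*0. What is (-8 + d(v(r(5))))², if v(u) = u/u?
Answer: 144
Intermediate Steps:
x = 0
r(j) = -⅖ - j/5 (r(j) = (2 + j)/(-5) = (2 + j)*(-⅕) = -⅖ - j/5)
v(u) = 1
d(n) = -4 (d(n) = -4 + 0*n = -4 + 0 = -4)
(-8 + d(v(r(5))))² = (-8 - 4)² = (-12)² = 144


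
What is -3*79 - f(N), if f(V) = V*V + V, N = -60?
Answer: -3777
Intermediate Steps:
f(V) = V + V² (f(V) = V² + V = V + V²)
-3*79 - f(N) = -3*79 - (-60)*(1 - 60) = -237 - (-60)*(-59) = -237 - 1*3540 = -237 - 3540 = -3777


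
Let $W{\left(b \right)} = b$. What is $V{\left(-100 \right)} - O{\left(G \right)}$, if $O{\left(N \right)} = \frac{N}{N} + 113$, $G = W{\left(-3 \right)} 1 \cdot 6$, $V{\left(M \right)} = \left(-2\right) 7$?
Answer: $-128$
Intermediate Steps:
$V{\left(M \right)} = -14$
$G = -18$ ($G = \left(-3\right) 1 \cdot 6 = \left(-3\right) 6 = -18$)
$O{\left(N \right)} = 114$ ($O{\left(N \right)} = 1 + 113 = 114$)
$V{\left(-100 \right)} - O{\left(G \right)} = -14 - 114 = -128$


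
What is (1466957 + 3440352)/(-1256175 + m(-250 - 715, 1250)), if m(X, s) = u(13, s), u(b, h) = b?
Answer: -4907309/1256162 ≈ -3.9066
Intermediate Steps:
m(X, s) = 13
(1466957 + 3440352)/(-1256175 + m(-250 - 715, 1250)) = (1466957 + 3440352)/(-1256175 + 13) = 4907309/(-1256162) = 4907309*(-1/1256162) = -4907309/1256162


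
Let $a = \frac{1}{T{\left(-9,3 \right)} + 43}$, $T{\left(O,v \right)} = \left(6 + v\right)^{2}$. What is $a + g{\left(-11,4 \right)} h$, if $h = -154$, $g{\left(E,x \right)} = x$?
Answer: $- \frac{76383}{124} \approx -615.99$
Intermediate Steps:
$a = \frac{1}{124}$ ($a = \frac{1}{\left(6 + 3\right)^{2} + 43} = \frac{1}{9^{2} + 43} = \frac{1}{81 + 43} = \frac{1}{124} \approx 0.0080645$)
$a + g{\left(-11,4 \right)} h = \frac{1}{124} + 4 \left(-154\right) = \frac{1}{124} - 616 = - \frac{76383}{124}$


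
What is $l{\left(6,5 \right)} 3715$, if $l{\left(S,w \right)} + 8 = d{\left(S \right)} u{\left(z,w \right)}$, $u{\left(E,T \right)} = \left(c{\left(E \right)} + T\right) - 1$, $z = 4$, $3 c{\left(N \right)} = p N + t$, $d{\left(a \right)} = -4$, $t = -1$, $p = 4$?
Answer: $-163460$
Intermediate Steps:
$c{\left(N \right)} = - \frac{1}{3} + \frac{4 N}{3}$ ($c{\left(N \right)} = \frac{4 N - 1}{3} = \frac{-1 + 4 N}{3} = - \frac{1}{3} + \frac{4 N}{3}$)
$u{\left(E,T \right)} = - \frac{4}{3} + T + \frac{4 E}{3}$ ($u{\left(E,T \right)} = \left(\left(- \frac{1}{3} + \frac{4 E}{3}\right) + T\right) - 1 = \left(- \frac{1}{3} + T + \frac{4 E}{3}\right) - 1 = - \frac{4}{3} + T + \frac{4 E}{3}$)
$l{\left(S,w \right)} = -24 - 4 w$ ($l{\left(S,w \right)} = -8 - 4 \left(- \frac{4}{3} + w + \frac{4}{3} \cdot 4\right) = -8 - 4 \left(- \frac{4}{3} + w + \frac{16}{3}\right) = -8 - 4 \left(4 + w\right) = -8 - \left(16 + 4 w\right) = -24 - 4 w$)
$l{\left(6,5 \right)} 3715 = \left(-24 - 20\right) 3715 = \left(-44\right) 3715 = -163460$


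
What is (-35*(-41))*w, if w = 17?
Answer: 24395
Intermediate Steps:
(-35*(-41))*w = -35*(-41)*17 = 1435*17 = 24395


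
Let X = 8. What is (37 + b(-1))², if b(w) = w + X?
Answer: 1936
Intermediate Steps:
b(w) = 8 + w (b(w) = w + 8 = 8 + w)
(37 + b(-1))² = (37 + (8 - 1))² = (37 + 7)² = 44² = 1936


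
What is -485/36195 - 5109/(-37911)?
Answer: 11102228/91479243 ≈ 0.12136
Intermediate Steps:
-485/36195 - 5109/(-37911) = -485*1/36195 - 5109*(-1/37911) = -97/7239 + 1703/12637 = 11102228/91479243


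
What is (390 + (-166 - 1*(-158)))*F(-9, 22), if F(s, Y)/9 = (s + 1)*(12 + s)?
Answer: -82512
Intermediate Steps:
F(s, Y) = 9*(1 + s)*(12 + s) (F(s, Y) = 9*((s + 1)*(12 + s)) = 9*((1 + s)*(12 + s)) = 9*(1 + s)*(12 + s))
(390 + (-166 - 1*(-158)))*F(-9, 22) = (390 + (-166 - 1*(-158)))*(108 + 9*(-9)**2 + 117*(-9)) = (390 + (-166 + 158))*(108 + 9*81 - 1053) = (390 - 8)*(108 + 729 - 1053) = 382*(-216) = -82512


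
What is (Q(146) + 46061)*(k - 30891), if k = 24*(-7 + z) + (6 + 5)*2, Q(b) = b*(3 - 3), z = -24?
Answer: -1456126393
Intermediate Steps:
Q(b) = 0 (Q(b) = b*0 = 0)
k = -722 (k = 24*(-7 - 24) + (6 + 5)*2 = 24*(-31) + 11*2 = -744 + 22 = -722)
(Q(146) + 46061)*(k - 30891) = (0 + 46061)*(-722 - 30891) = 46061*(-31613) = -1456126393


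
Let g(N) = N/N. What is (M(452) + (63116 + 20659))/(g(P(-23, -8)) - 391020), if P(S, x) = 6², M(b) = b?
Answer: -84227/391019 ≈ -0.21540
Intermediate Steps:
P(S, x) = 36
g(N) = 1
(M(452) + (63116 + 20659))/(g(P(-23, -8)) - 391020) = (452 + (63116 + 20659))/(1 - 391020) = (452 + 83775)/(-391019) = 84227*(-1/391019) = -84227/391019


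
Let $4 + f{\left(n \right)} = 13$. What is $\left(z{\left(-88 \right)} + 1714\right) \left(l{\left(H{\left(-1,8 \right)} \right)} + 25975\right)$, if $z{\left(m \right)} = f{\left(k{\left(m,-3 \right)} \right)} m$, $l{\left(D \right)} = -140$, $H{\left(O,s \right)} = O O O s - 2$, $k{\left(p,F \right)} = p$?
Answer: $23819870$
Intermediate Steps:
$f{\left(n \right)} = 9$ ($f{\left(n \right)} = -4 + 13 = 9$)
$H{\left(O,s \right)} = -2 + s O^{3}$ ($H{\left(O,s \right)} = O^{2} O s - 2 = O^{3} s - 2 = s O^{3} - 2 = -2 + s O^{3}$)
$z{\left(m \right)} = 9 m$
$\left(z{\left(-88 \right)} + 1714\right) \left(l{\left(H{\left(-1,8 \right)} \right)} + 25975\right) = \left(9 \left(-88\right) + 1714\right) \left(-140 + 25975\right) = \left(-792 + 1714\right) 25835 = 922 \cdot 25835 = 23819870$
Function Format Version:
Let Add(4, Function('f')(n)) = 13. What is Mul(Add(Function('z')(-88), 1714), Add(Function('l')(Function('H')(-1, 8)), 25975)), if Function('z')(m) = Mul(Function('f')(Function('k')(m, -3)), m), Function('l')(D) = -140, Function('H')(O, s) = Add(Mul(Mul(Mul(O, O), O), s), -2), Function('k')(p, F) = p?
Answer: 23819870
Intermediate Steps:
Function('f')(n) = 9 (Function('f')(n) = Add(-4, 13) = 9)
Function('H')(O, s) = Add(-2, Mul(s, Pow(O, 3))) (Function('H')(O, s) = Add(Mul(Mul(Pow(O, 2), O), s), -2) = Add(Mul(Pow(O, 3), s), -2) = Add(Mul(s, Pow(O, 3)), -2) = Add(-2, Mul(s, Pow(O, 3))))
Function('z')(m) = Mul(9, m)
Mul(Add(Function('z')(-88), 1714), Add(Function('l')(Function('H')(-1, 8)), 25975)) = Mul(Add(Mul(9, -88), 1714), Add(-140, 25975)) = Mul(Add(-792, 1714), 25835) = Mul(922, 25835) = 23819870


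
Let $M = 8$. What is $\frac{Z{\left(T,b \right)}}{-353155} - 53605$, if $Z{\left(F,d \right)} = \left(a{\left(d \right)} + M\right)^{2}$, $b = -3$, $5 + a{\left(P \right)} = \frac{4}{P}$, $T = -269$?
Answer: $- \frac{34075572800}{635679} \approx -53605.0$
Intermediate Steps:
$a{\left(P \right)} = -5 + \frac{4}{P}$
$Z{\left(F,d \right)} = \left(3 + \frac{4}{d}\right)^{2}$ ($Z{\left(F,d \right)} = \left(\left(-5 + \frac{4}{d}\right) + 8\right)^{2} = \left(3 + \frac{4}{d}\right)^{2}$)
$\frac{Z{\left(T,b \right)}}{-353155} - 53605 = \frac{\frac{1}{9} \left(4 + 3 \left(-3\right)\right)^{2}}{-353155} - 53605 = \frac{\left(4 - 9\right)^{2}}{9} \left(- \frac{1}{353155}\right) - 53605 = \frac{\left(-5\right)^{2}}{9} \left(- \frac{1}{353155}\right) - 53605 = \frac{1}{9} \cdot 25 \left(- \frac{1}{353155}\right) - 53605 = \frac{25}{9} \left(- \frac{1}{353155}\right) - 53605 = - \frac{5}{635679} - 53605 = - \frac{34075572800}{635679}$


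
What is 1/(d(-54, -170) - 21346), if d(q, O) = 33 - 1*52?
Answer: -1/21365 ≈ -4.6806e-5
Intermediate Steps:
d(q, O) = -19 (d(q, O) = 33 - 52 = -19)
1/(d(-54, -170) - 21346) = 1/(-19 - 21346) = 1/(-21365) = -1/21365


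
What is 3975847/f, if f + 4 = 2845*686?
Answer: 3975847/1951666 ≈ 2.0372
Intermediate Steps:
f = 1951666 (f = -4 + 2845*686 = -4 + 1951670 = 1951666)
3975847/f = 3975847/1951666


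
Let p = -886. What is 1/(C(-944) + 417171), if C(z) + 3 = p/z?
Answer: 472/196903739 ≈ 2.3971e-6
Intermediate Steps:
C(z) = -3 - 886/z
1/(C(-944) + 417171) = 1/((-3 - 886/(-944)) + 417171) = 1/((-3 - 886*(-1/944)) + 417171) = 1/((-3 + 443/472) + 417171) = 1/(-973/472 + 417171) = 1/(196903739/472) = 472/196903739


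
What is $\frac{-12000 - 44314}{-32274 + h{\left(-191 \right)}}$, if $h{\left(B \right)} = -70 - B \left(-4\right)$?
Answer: $\frac{28157}{16554} \approx 1.7009$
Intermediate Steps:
$h{\left(B \right)} = -70 + 4 B$ ($h{\left(B \right)} = -70 - - 4 B = -70 + 4 B$)
$\frac{-12000 - 44314}{-32274 + h{\left(-191 \right)}} = \frac{-12000 - 44314}{-32274 + \left(-70 + 4 \left(-191\right)\right)} = - \frac{56314}{-32274 - 834} = - \frac{56314}{-33108} = \left(-56314\right) \left(- \frac{1}{33108}\right) = \frac{28157}{16554}$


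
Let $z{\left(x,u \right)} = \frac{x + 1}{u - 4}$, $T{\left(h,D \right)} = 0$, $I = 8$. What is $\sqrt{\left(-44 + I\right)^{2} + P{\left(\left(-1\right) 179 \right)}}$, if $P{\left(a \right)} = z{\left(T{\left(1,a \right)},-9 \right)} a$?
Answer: $\frac{\sqrt{221351}}{13} \approx 36.191$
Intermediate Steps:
$z{\left(x,u \right)} = \frac{1 + x}{-4 + u}$
$P{\left(a \right)} = - \frac{a}{13}$ ($P{\left(a \right)} = \frac{1 + 0}{-4 - 9} a = \frac{1}{-13} \cdot 1 a = \left(- \frac{1}{13}\right) 1 a = - \frac{a}{13}$)
$\sqrt{\left(-44 + I\right)^{2} + P{\left(\left(-1\right) 179 \right)}} = \sqrt{\left(-44 + 8\right)^{2} - \frac{\left(-1\right) 179}{13}} = \sqrt{\left(-36\right)^{2} - - \frac{179}{13}} = \sqrt{1296 + \frac{179}{13}} = \sqrt{\frac{17027}{13}} = \frac{\sqrt{221351}}{13}$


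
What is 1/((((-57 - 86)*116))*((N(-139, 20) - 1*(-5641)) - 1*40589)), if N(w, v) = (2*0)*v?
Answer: 1/579717424 ≈ 1.7250e-9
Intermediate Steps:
N(w, v) = 0 (N(w, v) = 0*v = 0)
1/((((-57 - 86)*116))*((N(-139, 20) - 1*(-5641)) - 1*40589)) = 1/((((-57 - 86)*116))*((0 - 1*(-5641)) - 1*40589)) = 1/(((-143*116))*((0 + 5641) - 40589)) = 1/((-16588)*(5641 - 40589)) = -1/16588/(-34948) = -1/16588*(-1/34948) = 1/579717424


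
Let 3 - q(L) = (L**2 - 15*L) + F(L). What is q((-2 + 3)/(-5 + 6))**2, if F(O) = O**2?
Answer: 256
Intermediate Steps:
q(L) = 3 - 2*L**2 + 15*L (q(L) = 3 - ((L**2 - 15*L) + L**2) = 3 - (-15*L + 2*L**2) = 3 + (-2*L**2 + 15*L) = 3 - 2*L**2 + 15*L)
q((-2 + 3)/(-5 + 6))**2 = (3 - 2*(-2 + 3)**2/(-5 + 6)**2 + 15*((-2 + 3)/(-5 + 6)))**2 = (3 - 2*1**2 + 15*(1/1))**2 = (3 - 2*1**2 + 15*(1*1))**2 = (3 - 2*1**2 + 15*1)**2 = (3 - 2*1 + 15)**2 = (3 - 2 + 15)**2 = 16**2 = 256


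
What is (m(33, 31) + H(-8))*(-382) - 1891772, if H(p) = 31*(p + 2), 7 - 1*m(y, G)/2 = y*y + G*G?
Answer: -259868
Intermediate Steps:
m(y, G) = 14 - 2*G² - 2*y² (m(y, G) = 14 - 2*(y*y + G*G) = 14 - 2*(y² + G²) = 14 - 2*(G² + y²) = 14 + (-2*G² - 2*y²) = 14 - 2*G² - 2*y²)
H(p) = 62 + 31*p (H(p) = 31*(2 + p) = 62 + 31*p)
(m(33, 31) + H(-8))*(-382) - 1891772 = ((14 - 2*31² - 2*33²) + (62 + 31*(-8)))*(-382) - 1891772 = ((14 - 2*961 - 2*1089) + (62 - 248))*(-382) - 1891772 = ((14 - 1922 - 2178) - 186)*(-382) - 1891772 = (-4086 - 186)*(-382) - 1891772 = -4272*(-382) - 1891772 = 1631904 - 1891772 = -259868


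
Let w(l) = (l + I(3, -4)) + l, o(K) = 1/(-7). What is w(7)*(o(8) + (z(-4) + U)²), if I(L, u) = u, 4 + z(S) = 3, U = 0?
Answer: 60/7 ≈ 8.5714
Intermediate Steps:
z(S) = -1 (z(S) = -4 + 3 = -1)
o(K) = -⅐
w(l) = -4 + 2*l (w(l) = (l - 4) + l = (-4 + l) + l = -4 + 2*l)
w(7)*(o(8) + (z(-4) + U)²) = (-4 + 2*7)*(-⅐ + (-1 + 0)²) = (-4 + 14)*(-⅐ + (-1)²) = 10*(-⅐ + 1) = 10*(6/7) = 60/7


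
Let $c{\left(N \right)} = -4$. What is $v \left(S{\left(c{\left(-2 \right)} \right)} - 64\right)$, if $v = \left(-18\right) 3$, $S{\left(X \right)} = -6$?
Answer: $3780$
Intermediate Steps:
$v = -54$
$v \left(S{\left(c{\left(-2 \right)} \right)} - 64\right) = - 54 \left(-6 - 64\right) = \left(-54\right) \left(-70\right) = 3780$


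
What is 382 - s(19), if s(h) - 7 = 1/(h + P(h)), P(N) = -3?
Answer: 5999/16 ≈ 374.94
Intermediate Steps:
s(h) = 7 + 1/(-3 + h) (s(h) = 7 + 1/(h - 3) = 7 + 1/(-3 + h))
382 - s(19) = 382 - (-20 + 7*19)/(-3 + 19) = 382 - (-20 + 133)/16 = 382 - 113/16 = 5999/16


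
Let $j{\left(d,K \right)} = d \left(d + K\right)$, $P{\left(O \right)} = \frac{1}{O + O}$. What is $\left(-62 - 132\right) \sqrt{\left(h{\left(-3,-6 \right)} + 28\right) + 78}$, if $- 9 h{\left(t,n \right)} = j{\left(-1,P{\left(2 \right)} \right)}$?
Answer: $- \frac{97 \sqrt{3813}}{3} \approx -1996.6$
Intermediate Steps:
$P{\left(O \right)} = \frac{1}{2 O}$
$j{\left(d,K \right)} = d \left(K + d\right)$
$h{\left(t,n \right)} = - \frac{1}{12}$ ($h{\left(t,n \right)} = - \frac{\left(-1\right) \left(\frac{1}{2 \cdot 2} - 1\right)}{9} = - \frac{\left(-1\right) \left(\frac{1}{2} \cdot \frac{1}{2} - 1\right)}{9} = - \frac{\left(-1\right) \left(\frac{1}{4} - 1\right)}{9} = - \frac{\left(-1\right) \left(- \frac{3}{4}\right)}{9} = \left(- \frac{1}{9}\right) \frac{3}{4} = - \frac{1}{12}$)
$\left(-62 - 132\right) \sqrt{\left(h{\left(-3,-6 \right)} + 28\right) + 78} = \left(-62 - 132\right) \sqrt{\left(- \frac{1}{12} + 28\right) + 78} = - 194 \sqrt{\frac{335}{12} + 78} = - 194 \sqrt{\frac{1271}{12}} = - 194 \frac{\sqrt{3813}}{6} = - \frac{97 \sqrt{3813}}{3}$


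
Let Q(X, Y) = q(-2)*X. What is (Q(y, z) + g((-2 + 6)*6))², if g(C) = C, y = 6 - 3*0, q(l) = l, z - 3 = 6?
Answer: 144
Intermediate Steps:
z = 9 (z = 3 + 6 = 9)
y = 6 (y = 6 + 0 = 6)
Q(X, Y) = -2*X
(Q(y, z) + g((-2 + 6)*6))² = (-2*6 + (-2 + 6)*6)² = (-12 + 4*6)² = (-12 + 24)² = 12² = 144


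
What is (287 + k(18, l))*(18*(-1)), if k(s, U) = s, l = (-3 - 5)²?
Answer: -5490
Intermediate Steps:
l = 64 (l = (-8)² = 64)
(287 + k(18, l))*(18*(-1)) = (287 + 18)*(18*(-1)) = 305*(-18) = -5490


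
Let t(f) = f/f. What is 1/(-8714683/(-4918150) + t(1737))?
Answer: 4918150/13632833 ≈ 0.36076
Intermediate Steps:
t(f) = 1
1/(-8714683/(-4918150) + t(1737)) = 1/(-8714683/(-4918150) + 1) = 1/(-8714683*(-1/4918150) + 1) = 1/(8714683/4918150 + 1) = 1/(13632833/4918150) = 4918150/13632833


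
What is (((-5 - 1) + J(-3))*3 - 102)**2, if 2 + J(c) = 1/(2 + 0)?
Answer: 62001/4 ≈ 15500.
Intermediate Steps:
J(c) = -3/2 (J(c) = -2 + 1/(2 + 0) = -2 + 1/2 = -3/2)
(((-5 - 1) + J(-3))*3 - 102)**2 = (((-5 - 1) - 3/2)*3 - 102)**2 = ((-6 - 3/2)*3 - 102)**2 = (-15/2*3 - 102)**2 = (-45/2 - 102)**2 = (-249/2)**2 = 62001/4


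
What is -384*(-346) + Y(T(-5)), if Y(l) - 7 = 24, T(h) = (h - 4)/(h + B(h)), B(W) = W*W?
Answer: 132895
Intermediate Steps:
B(W) = W²
T(h) = (-4 + h)/(h + h²) (T(h) = (h - 4)/(h + h²) = (-4 + h)/(h + h²))
Y(l) = 31 (Y(l) = 7 + 24 = 31)
-384*(-346) + Y(T(-5)) = -384*(-346) + 31 = 132864 + 31 = 132895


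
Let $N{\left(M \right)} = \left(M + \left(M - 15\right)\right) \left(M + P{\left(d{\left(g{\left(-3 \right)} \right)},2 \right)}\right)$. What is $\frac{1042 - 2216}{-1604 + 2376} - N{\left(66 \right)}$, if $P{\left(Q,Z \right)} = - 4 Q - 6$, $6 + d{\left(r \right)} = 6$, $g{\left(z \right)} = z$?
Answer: $- \frac{2710307}{386} \approx -7021.5$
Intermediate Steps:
$d{\left(r \right)} = 0$ ($d{\left(r \right)} = -6 + 6 = 0$)
$P{\left(Q,Z \right)} = -6 - 4 Q$
$N{\left(M \right)} = \left(-15 + 2 M\right) \left(-6 + M\right)$ ($N{\left(M \right)} = \left(M + \left(M - 15\right)\right) \left(M - 6\right) = \left(M + \left(M - 15\right)\right) \left(M + \left(-6 + 0\right)\right) = \left(M + \left(-15 + M\right)\right) \left(M - 6\right) = \left(-15 + 2 M\right) \left(-6 + M\right)$)
$\frac{1042 - 2216}{-1604 + 2376} - N{\left(66 \right)} = \frac{1042 - 2216}{-1604 + 2376} - \left(90 - 1782 + 2 \cdot 66^{2}\right) = - \frac{1174}{772} - \left(90 - 1782 + 2 \cdot 4356\right) = \left(-1174\right) \frac{1}{772} - \left(90 - 1782 + 8712\right) = - \frac{587}{386} - 7020 = - \frac{2710307}{386}$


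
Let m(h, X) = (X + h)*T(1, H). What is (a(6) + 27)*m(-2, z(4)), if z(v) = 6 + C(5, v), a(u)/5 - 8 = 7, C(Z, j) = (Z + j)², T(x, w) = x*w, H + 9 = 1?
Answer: -69360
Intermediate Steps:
H = -8 (H = -9 + 1 = -8)
T(x, w) = w*x
a(u) = 75 (a(u) = 40 + 5*7 = 40 + 35 = 75)
z(v) = 6 + (5 + v)²
m(h, X) = -8*X - 8*h (m(h, X) = (X + h)*(-8*1) = (X + h)*(-8) = -8*X - 8*h)
(a(6) + 27)*m(-2, z(4)) = (75 + 27)*(-8*(6 + (5 + 4)²) - 8*(-2)) = 102*(-8*(6 + 9²) + 16) = 102*(-8*(6 + 81) + 16) = 102*(-8*87 + 16) = 102*(-696 + 16) = 102*(-680) = -69360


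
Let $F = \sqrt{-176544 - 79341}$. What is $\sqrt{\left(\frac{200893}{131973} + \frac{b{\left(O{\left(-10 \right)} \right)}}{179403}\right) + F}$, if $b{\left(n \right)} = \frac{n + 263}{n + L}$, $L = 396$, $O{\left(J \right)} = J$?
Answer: $\frac{\sqrt{1569639533337921275188882 + 1031143648409504212726276 i \sqrt{255885}}}{1015452435326} \approx 15.928 + 15.88 i$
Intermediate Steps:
$F = i \sqrt{255885}$ ($F = \sqrt{-255885} = i \sqrt{255885} \approx 505.85 i$)
$b{\left(n \right)} = \frac{263 + n}{396 + n}$ ($b{\left(n \right)} = \frac{n + 263}{n + 396} = \frac{263 + n}{396 + n}$)
$\sqrt{\left(\frac{200893}{131973} + \frac{b{\left(O{\left(-10 \right)} \right)}}{179403}\right) + F} = \sqrt{\left(\frac{200893}{131973} + \frac{\frac{1}{396 - 10} \left(263 - 10\right)}{179403}\right) + i \sqrt{255885}} = \sqrt{\left(200893 \cdot \frac{1}{131973} + \frac{1}{386} \cdot 253 \cdot \frac{1}{179403}\right) + i \sqrt{255885}} = \sqrt{\left(\frac{200893}{131973} + \frac{1}{386} \cdot 253 \cdot \frac{1}{179403}\right) + i \sqrt{255885}} = \sqrt{\left(\frac{200893}{131973} + \frac{253}{386} \cdot \frac{1}{179403}\right) + i \sqrt{255885}} = \sqrt{\left(\frac{200893}{131973} + \frac{253}{69249558}\right) + i \sqrt{255885}} = \sqrt{\frac{1545753871607}{1015452435326} + i \sqrt{255885}}$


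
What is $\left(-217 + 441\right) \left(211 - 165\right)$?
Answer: $10304$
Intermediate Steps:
$\left(-217 + 441\right) \left(211 - 165\right) = 224 \cdot 46 = 10304$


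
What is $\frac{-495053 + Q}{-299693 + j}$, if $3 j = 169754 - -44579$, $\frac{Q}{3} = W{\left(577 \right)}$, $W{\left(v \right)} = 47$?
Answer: $\frac{742368}{342373} \approx 2.1683$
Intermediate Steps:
$Q = 141$ ($Q = 3 \cdot 47 = 141$)
$j = \frac{214333}{3}$ ($j = \frac{169754 - -44579}{3} = \frac{169754 + 44579}{3} = \frac{1}{3} \cdot 214333 = \frac{214333}{3} \approx 71444.0$)
$\frac{-495053 + Q}{-299693 + j} = \frac{-495053 + 141}{-299693 + \frac{214333}{3}} = - \frac{494912}{- \frac{684746}{3}} = \left(-494912\right) \left(- \frac{3}{684746}\right) = \frac{742368}{342373}$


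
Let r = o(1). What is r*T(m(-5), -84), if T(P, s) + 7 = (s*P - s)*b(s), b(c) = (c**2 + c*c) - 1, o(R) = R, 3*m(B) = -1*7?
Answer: 3951073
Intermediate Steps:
m(B) = -7/3 (m(B) = (-1*7)/3 = (1/3)*(-7) = -7/3)
b(c) = -1 + 2*c**2 (b(c) = (c**2 + c**2) - 1 = 2*c**2 - 1 = -1 + 2*c**2)
r = 1
T(P, s) = -7 + (-1 + 2*s**2)*(-s + P*s) (T(P, s) = -7 + (s*P - s)*(-1 + 2*s**2) = -7 + (P*s - s)*(-1 + 2*s**2) = -7 + (-s + P*s)*(-1 + 2*s**2) = -7 + (-1 + 2*s**2)*(-s + P*s))
r*T(m(-5), -84) = 1*(-7 - 84 - 2*(-84)**3 - 1*(-7/3)*(-84) + 2*(-7/3)*(-84)**3) = 1*(-7 - 84 - 2*(-592704) - 196 + 2*(-7/3)*(-592704)) = 1*(-7 - 84 + 1185408 - 196 + 2765952) = 1*3951073 = 3951073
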